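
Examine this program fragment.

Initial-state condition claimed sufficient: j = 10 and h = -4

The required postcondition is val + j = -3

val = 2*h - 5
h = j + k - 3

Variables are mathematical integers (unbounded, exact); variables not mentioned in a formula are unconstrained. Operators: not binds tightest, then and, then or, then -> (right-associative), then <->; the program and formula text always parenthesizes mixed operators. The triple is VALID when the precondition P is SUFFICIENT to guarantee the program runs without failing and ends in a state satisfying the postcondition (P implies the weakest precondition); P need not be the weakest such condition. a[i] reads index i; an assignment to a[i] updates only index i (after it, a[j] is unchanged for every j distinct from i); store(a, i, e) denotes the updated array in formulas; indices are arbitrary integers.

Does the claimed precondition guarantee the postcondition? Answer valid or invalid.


Working backward. After the program, the postcondition val + j = -3 must hold; in canonical form it is j + val = -3.
Before h := j + k - 3: j + val = -3
Before val := 2*h - 5: 2*h + j = 2
The weakest precondition is 2*h + j = 2.
Check whether j = 10 and h = -4 implies it.
Every state satisfying the precondition satisfies the weakest precondition: the implication holds.
Answer: valid


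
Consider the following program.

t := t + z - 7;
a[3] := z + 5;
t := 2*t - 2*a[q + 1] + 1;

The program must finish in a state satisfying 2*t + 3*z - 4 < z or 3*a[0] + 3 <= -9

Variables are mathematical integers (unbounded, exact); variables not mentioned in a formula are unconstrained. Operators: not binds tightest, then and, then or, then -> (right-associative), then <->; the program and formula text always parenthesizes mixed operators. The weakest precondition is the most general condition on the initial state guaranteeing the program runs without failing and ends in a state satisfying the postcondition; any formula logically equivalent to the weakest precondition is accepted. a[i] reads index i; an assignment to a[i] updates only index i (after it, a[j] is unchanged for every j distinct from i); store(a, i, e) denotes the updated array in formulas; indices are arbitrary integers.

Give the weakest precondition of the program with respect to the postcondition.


Working backward. After the program, the postcondition 2*t + 3*z - 4 < z or 3*a[0] + 3 <= -9 must hold; in canonical form it is 2*t + 2*z < 4 or 3*a[0] <= -12.
Before t := 2*t - 2*a[q + 1] + 1: 4*t + 2*z < 4*a[q + 1] + 2 or 3*a[0] <= -12
Before a[3] := z + 5: 4*t + 2*z < 4*store(a, 3, z + 5)[q + 1] + 2 or 3*a[0] <= -12
Before t := t + z - 7: 4*t + 6*z < 4*store(a, 3, z + 5)[q + 1] + 30 or 3*a[0] <= -12
Answer: WP = 4*t + 6*z < 4*store(a, 3, z + 5)[q + 1] + 30 or 3*a[0] <= -12


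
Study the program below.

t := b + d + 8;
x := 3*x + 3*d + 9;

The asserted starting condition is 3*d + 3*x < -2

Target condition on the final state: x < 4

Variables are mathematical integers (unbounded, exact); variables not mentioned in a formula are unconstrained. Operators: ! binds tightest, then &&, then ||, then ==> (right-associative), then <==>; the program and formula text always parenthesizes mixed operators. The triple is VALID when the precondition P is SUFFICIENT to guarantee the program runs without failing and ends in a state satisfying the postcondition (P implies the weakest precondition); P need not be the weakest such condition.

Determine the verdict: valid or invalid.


Working backward. After the program, x < 4 must hold.
Before x := 3*x + 3*d + 9: 3*d + 3*x < -5
Before t := b + d + 8: 3*d + 3*x < -5
The weakest precondition is 3*d + 3*x < -5.
Check whether 3*d + 3*x < -2 implies it.
Countermodel: at the initial state d = 0, x = -1, the precondition holds but the weakest precondition fails.
Answer: invalid


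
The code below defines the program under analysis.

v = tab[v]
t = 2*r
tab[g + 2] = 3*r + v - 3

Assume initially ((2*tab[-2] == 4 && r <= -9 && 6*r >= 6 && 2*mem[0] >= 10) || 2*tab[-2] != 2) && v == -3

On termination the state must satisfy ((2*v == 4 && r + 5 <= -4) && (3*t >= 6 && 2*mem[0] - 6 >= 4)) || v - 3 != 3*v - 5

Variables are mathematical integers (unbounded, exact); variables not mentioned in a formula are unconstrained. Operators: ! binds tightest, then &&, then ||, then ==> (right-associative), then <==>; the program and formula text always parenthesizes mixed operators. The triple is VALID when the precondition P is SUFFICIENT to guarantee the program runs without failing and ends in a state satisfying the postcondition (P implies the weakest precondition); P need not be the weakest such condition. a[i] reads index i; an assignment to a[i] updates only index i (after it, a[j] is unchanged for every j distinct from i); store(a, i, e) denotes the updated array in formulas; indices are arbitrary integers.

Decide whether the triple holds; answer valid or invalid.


Working backward. After the program, the postcondition ((2*v == 4 && r + 5 <= -4) && (3*t >= 6 && 2*mem[0] - 6 >= 4)) || v - 3 != 3*v - 5 must hold; in canonical form it is (2*v == 4 && r <= -9 && 3*t >= 6 && 2*mem[0] >= 10) || 2*v != 2.
Before tab[g + 2] := 3*r + v - 3: (2*v == 4 && r <= -9 && 3*t >= 6 && 2*mem[0] >= 10) || 2*v != 2
Before t := 2*r: (2*v == 4 && r <= -9 && 6*r >= 6 && 2*mem[0] >= 10) || 2*v != 2
Before v := tab[v]: (2*tab[v] == 4 && r <= -9 && 6*r >= 6 && 2*mem[0] >= 10) || 2*tab[v] != 2
The weakest precondition is (2*tab[v] == 4 && r <= -9 && 6*r >= 6 && 2*mem[0] >= 10) || 2*tab[v] != 2.
Check whether ((2*tab[-2] == 4 && r <= -9 && 6*r >= 6 && 2*mem[0] >= 10) || 2*tab[-2] != 2) && v == -3 implies it.
Countermodel: at the initial state mem = {[-3] = 0, [-2] = 0, [0] = 0, elsewhere 0}, r = 0, tab = {[-3] = 1, [-2] = 2, [0] = 1, elsewhere 1}, v = -3, the precondition holds but the weakest precondition fails.
Answer: invalid


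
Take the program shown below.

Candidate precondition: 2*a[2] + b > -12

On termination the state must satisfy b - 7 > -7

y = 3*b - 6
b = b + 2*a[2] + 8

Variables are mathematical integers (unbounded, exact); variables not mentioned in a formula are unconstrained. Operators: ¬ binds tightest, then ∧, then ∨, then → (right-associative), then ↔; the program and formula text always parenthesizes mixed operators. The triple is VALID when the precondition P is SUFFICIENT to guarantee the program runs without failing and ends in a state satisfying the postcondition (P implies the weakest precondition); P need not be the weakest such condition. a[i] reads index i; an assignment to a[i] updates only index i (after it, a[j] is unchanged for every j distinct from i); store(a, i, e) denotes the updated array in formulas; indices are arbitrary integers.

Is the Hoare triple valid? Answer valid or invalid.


Working backward. After the program, the postcondition b - 7 > -7 must hold; in canonical form it is b > 0.
Before b := b + 2*a[2] + 8: 2*a[2] + b > -8
Before y := 3*b - 6: 2*a[2] + b > -8
The weakest precondition is 2*a[2] + b > -8.
Check whether 2*a[2] + b > -12 implies it.
Countermodel: at the initial state a = {[2] = 0, elsewhere 0}, b = -8, the precondition holds but the weakest precondition fails.
Answer: invalid


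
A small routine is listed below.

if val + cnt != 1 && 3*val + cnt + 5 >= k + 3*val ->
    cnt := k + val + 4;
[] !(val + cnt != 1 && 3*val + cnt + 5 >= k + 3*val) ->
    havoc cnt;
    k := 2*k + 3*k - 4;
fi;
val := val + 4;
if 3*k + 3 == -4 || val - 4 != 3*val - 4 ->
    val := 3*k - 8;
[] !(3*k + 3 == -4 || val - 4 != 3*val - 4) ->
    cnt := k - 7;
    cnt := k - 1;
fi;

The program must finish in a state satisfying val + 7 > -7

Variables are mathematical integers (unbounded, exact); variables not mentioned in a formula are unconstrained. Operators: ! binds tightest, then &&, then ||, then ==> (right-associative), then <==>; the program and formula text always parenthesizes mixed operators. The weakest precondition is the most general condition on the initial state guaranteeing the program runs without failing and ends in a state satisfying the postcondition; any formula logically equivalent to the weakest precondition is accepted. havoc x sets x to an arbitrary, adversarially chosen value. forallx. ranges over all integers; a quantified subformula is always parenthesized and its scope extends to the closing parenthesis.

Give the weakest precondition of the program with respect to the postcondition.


Working backward. After the program, the postcondition val + 7 > -7 must hold; in canonical form it is val > -14.
Then branch requires 3*k > -6; else branch requires val > -14.
Before the if: ((3*k == -7 || 2*val != 0) ==> 3*k > -6) && ((!(3*k == -7 || 2*val != 0)) ==> val > -14)
Before val := val + 4: ((3*k == -7 || 2*val != -8) ==> 3*k > -6) && ((!(3*k == -7 || 2*val != -8)) ==> val > -18)
Then branch requires ((3*k == -7 || 2*val != -8) ==> 3*k > -6) && ((!(3*k == -7 || 2*val != -8)) ==> val > -18); else branch requires ((15*k == 5 || 2*val != -8) ==> 15*k > 6) && ((!(15*k == 5 || 2*val != -8)) ==> val > -18).
Before the if: ((cnt + val != 1 && cnt >= k - 5) ==> (((3*k == -7 || 2*val != -8) ==> 3*k > -6) && ((!(3*k == -7 || 2*val != -8)) ==> val > -18))) && ((!(cnt + val != 1 && cnt >= k - 5)) ==> (((15*k == 5 || 2*val != -8) ==> 15*k > 6) && ((!(15*k == 5 || 2*val != -8)) ==> val > -18)))
Answer: WP = ((cnt + val != 1 && cnt >= k - 5) ==> (((3*k == -7 || 2*val != -8) ==> 3*k > -6) && ((!(3*k == -7 || 2*val != -8)) ==> val > -18))) && ((!(cnt + val != 1 && cnt >= k - 5)) ==> (((15*k == 5 || 2*val != -8) ==> 15*k > 6) && ((!(15*k == 5 || 2*val != -8)) ==> val > -18)))


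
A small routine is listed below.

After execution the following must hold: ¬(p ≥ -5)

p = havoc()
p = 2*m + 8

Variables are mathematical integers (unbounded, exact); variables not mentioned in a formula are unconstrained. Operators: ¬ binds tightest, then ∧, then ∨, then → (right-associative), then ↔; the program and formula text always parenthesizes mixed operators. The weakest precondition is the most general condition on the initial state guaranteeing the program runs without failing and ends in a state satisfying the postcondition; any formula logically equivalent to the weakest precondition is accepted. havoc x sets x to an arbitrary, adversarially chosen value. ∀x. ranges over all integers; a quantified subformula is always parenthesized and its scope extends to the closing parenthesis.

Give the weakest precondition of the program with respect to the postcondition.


Working backward. After the program, ¬(p ≥ -5) must hold.
Before p := 2*m + 8: ¬(2*m ≥ -13)
Before havoc p: ¬(2*m ≥ -13)
Answer: WP = ¬(2*m ≥ -13)


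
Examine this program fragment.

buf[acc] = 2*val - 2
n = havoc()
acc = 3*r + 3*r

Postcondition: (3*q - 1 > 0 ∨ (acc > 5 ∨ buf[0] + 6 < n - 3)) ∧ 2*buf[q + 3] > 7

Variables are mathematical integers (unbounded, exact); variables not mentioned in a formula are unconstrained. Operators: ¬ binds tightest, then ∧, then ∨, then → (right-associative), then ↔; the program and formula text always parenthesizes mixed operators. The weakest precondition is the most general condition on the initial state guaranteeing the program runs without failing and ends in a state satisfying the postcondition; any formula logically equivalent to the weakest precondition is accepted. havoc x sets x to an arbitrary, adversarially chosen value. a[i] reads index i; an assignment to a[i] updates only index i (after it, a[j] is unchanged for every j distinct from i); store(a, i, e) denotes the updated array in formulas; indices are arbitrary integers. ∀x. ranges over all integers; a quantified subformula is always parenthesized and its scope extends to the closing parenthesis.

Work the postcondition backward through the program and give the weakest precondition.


Working backward. After the program, the postcondition (3*q - 1 > 0 ∨ (acc > 5 ∨ buf[0] + 6 < n - 3)) ∧ 2*buf[q + 3] > 7 must hold; in canonical form it is (3*q > 1 ∨ acc > 5 ∨ buf[0] < n - 9) ∧ 2*buf[q + 3] > 7.
Before acc := 3*r + 3*r: (3*q > 1 ∨ 6*r > 5 ∨ buf[0] < n - 9) ∧ 2*buf[q + 3] > 7
Before havoc n: ∀n_1. ((3*q > 1 ∨ 6*r > 5 ∨ buf[0] < n_1 - 9) ∧ 2*buf[q + 3] > 7)
Before buf[acc] := 2*val - 2: ∀n_1. ((3*q > 1 ∨ 6*r > 5 ∨ store(buf, acc, 2*val - 2)[0] < n_1 - 9) ∧ 2*store(buf, acc, 2*val - 2)[q + 3] > 7)
Answer: WP = ∀n_1. ((3*q > 1 ∨ 6*r > 5 ∨ store(buf, acc, 2*val - 2)[0] < n_1 - 9) ∧ 2*store(buf, acc, 2*val - 2)[q + 3] > 7)


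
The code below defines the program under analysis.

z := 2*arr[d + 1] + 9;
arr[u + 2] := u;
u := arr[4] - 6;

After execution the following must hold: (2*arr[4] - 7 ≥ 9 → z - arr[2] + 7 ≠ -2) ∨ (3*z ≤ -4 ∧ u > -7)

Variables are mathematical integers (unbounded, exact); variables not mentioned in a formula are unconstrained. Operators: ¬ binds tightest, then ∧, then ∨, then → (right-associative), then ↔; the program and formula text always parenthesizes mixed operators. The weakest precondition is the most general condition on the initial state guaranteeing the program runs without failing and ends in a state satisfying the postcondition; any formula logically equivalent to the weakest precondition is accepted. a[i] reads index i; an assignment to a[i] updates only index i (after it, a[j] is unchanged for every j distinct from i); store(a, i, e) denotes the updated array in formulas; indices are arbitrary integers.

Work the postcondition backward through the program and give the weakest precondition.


Working backward. After the program, the postcondition (2*arr[4] - 7 ≥ 9 → z - arr[2] + 7 ≠ -2) ∨ (3*z ≤ -4 ∧ u > -7) must hold; in canonical form it is (2*arr[4] ≥ 16 → z ≠ arr[2] - 9) ∨ (3*z ≤ -4 ∧ u > -7).
Before u := arr[4] - 6: (2*arr[4] ≥ 16 → z ≠ arr[2] - 9) ∨ (3*z ≤ -4 ∧ arr[4] > -1)
Before arr[u + 2] := u: (2*store(arr, u + 2, u)[4] ≥ 16 → z ≠ store(arr, u + 2, u)[2] - 9) ∨ (3*z ≤ -4 ∧ store(arr, u + 2, u)[4] > -1)
Before z := 2*arr[d + 1] + 9: (2*store(arr, u + 2, u)[4] ≥ 16 → 2*arr[d + 1] ≠ store(arr, u + 2, u)[2] - 18) ∨ (6*arr[d + 1] ≤ -31 ∧ store(arr, u + 2, u)[4] > -1)
Answer: WP = (2*store(arr, u + 2, u)[4] ≥ 16 → 2*arr[d + 1] ≠ store(arr, u + 2, u)[2] - 18) ∨ (6*arr[d + 1] ≤ -31 ∧ store(arr, u + 2, u)[4] > -1)


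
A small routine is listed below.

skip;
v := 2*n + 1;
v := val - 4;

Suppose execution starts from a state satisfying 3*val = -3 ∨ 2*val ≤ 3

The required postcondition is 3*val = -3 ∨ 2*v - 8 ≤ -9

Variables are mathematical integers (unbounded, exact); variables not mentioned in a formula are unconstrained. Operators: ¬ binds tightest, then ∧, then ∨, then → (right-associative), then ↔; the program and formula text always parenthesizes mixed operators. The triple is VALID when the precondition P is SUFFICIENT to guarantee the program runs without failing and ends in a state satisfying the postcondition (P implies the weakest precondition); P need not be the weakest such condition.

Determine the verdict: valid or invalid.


Working backward. After the program, the postcondition 3*val = -3 ∨ 2*v - 8 ≤ -9 must hold; in canonical form it is 3*val = -3 ∨ 2*v ≤ -1.
Before v := val - 4: 3*val = -3 ∨ 2*val ≤ 7
Before v := 2*n + 1: 3*val = -3 ∨ 2*val ≤ 7
Before skip: 3*val = -3 ∨ 2*val ≤ 7
The weakest precondition is 3*val = -3 ∨ 2*val ≤ 7.
Check whether 3*val = -3 ∨ 2*val ≤ 3 implies it.
Every state satisfying the precondition satisfies the weakest precondition: the implication holds.
Answer: valid


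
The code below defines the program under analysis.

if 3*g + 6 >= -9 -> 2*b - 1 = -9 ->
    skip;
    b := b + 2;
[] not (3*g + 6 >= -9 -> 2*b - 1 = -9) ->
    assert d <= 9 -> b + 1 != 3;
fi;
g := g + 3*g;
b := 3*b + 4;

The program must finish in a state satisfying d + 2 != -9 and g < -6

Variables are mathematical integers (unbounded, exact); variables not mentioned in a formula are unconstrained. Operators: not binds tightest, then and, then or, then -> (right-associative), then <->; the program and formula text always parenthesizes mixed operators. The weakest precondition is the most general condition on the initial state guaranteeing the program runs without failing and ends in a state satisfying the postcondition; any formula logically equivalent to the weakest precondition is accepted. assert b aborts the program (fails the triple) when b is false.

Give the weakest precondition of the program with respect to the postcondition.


Working backward. After the program, the postcondition d + 2 != -9 and g < -6 must hold; in canonical form it is d != -11 and g < -6.
Before b := 3*b + 4: d != -11 and g < -6
Before g := g + 3*g: d != -11 and 4*g < -6
Then branch requires d != -11 and 4*g < -6; else branch requires (d <= 9 -> b != 2) and d != -11 and 4*g < -6.
Before the if: ((3*g >= -15 -> 2*b = -8) -> (d != -11 and 4*g < -6)) and ((not (3*g >= -15 -> 2*b = -8)) -> ((d <= 9 -> b != 2) and d != -11 and 4*g < -6))
Answer: WP = ((3*g >= -15 -> 2*b = -8) -> (d != -11 and 4*g < -6)) and ((not (3*g >= -15 -> 2*b = -8)) -> ((d <= 9 -> b != 2) and d != -11 and 4*g < -6))


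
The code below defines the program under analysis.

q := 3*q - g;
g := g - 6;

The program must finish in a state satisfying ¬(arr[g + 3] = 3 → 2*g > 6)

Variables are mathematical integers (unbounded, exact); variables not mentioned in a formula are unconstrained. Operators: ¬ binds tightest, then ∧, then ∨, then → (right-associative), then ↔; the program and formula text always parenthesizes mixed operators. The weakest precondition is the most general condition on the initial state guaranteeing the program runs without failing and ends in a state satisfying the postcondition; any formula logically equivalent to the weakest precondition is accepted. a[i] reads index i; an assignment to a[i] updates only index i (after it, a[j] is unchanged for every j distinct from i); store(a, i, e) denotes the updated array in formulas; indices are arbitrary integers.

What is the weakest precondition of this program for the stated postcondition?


Working backward. After the program, ¬(arr[g + 3] = 3 → 2*g > 6) must hold.
Before g := g - 6: ¬(arr[g - 3] = 3 → 2*g > 18)
Before q := 3*q - g: ¬(arr[g - 3] = 3 → 2*g > 18)
Answer: WP = ¬(arr[g - 3] = 3 → 2*g > 18)


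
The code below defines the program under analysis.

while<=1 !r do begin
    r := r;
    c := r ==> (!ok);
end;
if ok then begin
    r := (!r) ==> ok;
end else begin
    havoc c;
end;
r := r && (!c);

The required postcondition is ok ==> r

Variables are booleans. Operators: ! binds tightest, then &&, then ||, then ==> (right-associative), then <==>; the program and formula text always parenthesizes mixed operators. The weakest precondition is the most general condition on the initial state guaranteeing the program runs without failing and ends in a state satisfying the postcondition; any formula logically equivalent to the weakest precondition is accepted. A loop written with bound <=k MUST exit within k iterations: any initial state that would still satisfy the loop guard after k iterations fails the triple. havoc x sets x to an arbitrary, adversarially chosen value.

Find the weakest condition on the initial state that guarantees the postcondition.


Working backward. After the program, ok ==> r must hold.
Before r := r && (!c): ok ==> (r && (!c))
Then branch requires ok ==> (((!r) ==> ok) && (!c)); else branch requires (!ok) && (ok ==> r).
Before the if: (ok ==> (ok ==> (((!r) ==> ok) && (!c)))) && ((!ok) ==> ((!ok) && (ok ==> r)))
Before the loop (bound <=1), unroll the exhaustion recursion (WP_0 = exit-now case; WP_j = one more guarded iteration, up to j = 1):
  WP_0: r && (ok ==> (ok ==> (((!r) ==> ok) && (!c)))) && ((!ok) ==> ((!ok) && (ok ==> r)))
  WP_1: ((!r) ==> (r && (ok ==> (ok ==> (((!r) ==> ok) && (!(r ==> (!ok)))))) && ((!ok) ==> ((!ok) && (ok ==> r))))) && (r ==> ((ok ==> (ok ==> (((!r) ==> ok) && (!c)))) && ((!ok) ==> ((!ok) && (ok ==> r)))))
So before the loop: ((!r) ==> (r && (ok ==> (ok ==> (((!r) ==> ok) && (!(r ==> (!ok)))))) && ((!ok) ==> ((!ok) && (ok ==> r))))) && (r ==> ((ok ==> (ok ==> (((!r) ==> ok) && (!c)))) && ((!ok) ==> ((!ok) && (ok ==> r)))))
Answer: WP = ((!r) ==> (r && (ok ==> (ok ==> (((!r) ==> ok) && (!(r ==> (!ok)))))) && ((!ok) ==> ((!ok) && (ok ==> r))))) && (r ==> ((ok ==> (ok ==> (((!r) ==> ok) && (!c)))) && ((!ok) ==> ((!ok) && (ok ==> r)))))


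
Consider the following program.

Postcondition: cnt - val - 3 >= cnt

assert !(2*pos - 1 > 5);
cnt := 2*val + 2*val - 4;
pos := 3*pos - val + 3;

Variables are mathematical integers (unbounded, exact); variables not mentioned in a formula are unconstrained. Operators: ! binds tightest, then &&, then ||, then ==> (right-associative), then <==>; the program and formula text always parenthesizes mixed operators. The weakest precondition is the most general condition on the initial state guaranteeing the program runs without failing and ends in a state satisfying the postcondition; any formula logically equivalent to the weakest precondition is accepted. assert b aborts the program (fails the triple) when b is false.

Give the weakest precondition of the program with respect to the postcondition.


Working backward. After the program, the postcondition cnt - val - 3 >= cnt must hold; in canonical form it is val <= -3.
Before pos := 3*pos - val + 3: val <= -3
Before cnt := 2*val + 2*val - 4: val <= -3
Before assert !(2*pos - 1 > 5): (!(2*pos > 6)) && val <= -3
Answer: WP = (!(2*pos > 6)) && val <= -3


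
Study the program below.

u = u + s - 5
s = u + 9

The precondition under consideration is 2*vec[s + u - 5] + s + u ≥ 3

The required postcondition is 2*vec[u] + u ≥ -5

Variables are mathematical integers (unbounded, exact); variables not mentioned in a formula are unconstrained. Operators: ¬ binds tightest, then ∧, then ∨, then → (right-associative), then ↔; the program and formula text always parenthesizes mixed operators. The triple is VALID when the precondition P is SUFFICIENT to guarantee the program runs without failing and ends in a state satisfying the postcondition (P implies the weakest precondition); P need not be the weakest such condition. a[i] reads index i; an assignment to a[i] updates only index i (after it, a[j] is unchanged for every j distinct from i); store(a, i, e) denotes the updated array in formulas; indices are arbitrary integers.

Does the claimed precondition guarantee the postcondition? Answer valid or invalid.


Working backward. After the program, 2*vec[u] + u ≥ -5 must hold.
Before s := u + 9: 2*vec[u] + u ≥ -5
Before u := u + s - 5: 2*vec[s + u - 5] + s + u ≥ 0
The weakest precondition is 2*vec[s + u - 5] + s + u ≥ 0.
Check whether 2*vec[s + u - 5] + s + u ≥ 3 implies it.
Every state satisfying the precondition satisfies the weakest precondition: the implication holds.
Answer: valid


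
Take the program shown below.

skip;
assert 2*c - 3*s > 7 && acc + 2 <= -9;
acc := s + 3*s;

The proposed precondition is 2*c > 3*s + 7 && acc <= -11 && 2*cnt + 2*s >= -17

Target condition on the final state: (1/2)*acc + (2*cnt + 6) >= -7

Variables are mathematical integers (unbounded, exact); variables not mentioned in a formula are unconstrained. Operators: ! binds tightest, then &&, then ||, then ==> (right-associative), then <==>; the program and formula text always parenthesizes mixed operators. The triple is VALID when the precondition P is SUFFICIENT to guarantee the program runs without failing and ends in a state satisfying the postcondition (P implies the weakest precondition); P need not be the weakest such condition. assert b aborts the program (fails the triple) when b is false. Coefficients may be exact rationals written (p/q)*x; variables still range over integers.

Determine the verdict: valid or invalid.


Working backward. After the program, the postcondition (1/2)*acc + (2*cnt + 6) >= -7 must hold; in canonical form it is (1/2)*acc + 2*cnt >= -13.
Before acc := s + 3*s: 2*cnt + 2*s >= -13
Before assert 2*c - 3*s > 7 && acc + 2 <= -9: 2*c > 3*s + 7 && acc <= -11 && 2*cnt + 2*s >= -13
Before skip: 2*c > 3*s + 7 && acc <= -11 && 2*cnt + 2*s >= -13
The weakest precondition is 2*c > 3*s + 7 && acc <= -11 && 2*cnt + 2*s >= -13.
Check whether 2*c > 3*s + 7 && acc <= -11 && 2*cnt + 2*s >= -17 implies it.
Countermodel: at the initial state acc = -11, c = 4, cnt = -7, s = 0, the precondition holds but the weakest precondition fails.
Answer: invalid


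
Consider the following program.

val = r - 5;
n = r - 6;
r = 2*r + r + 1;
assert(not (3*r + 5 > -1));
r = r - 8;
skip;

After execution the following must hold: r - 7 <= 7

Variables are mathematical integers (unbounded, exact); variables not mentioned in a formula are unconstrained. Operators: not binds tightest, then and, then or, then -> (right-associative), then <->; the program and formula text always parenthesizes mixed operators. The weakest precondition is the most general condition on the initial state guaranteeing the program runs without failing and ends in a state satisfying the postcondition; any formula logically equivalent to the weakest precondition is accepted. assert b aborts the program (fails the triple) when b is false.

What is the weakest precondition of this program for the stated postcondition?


Working backward. After the program, the postcondition r - 7 <= 7 must hold; in canonical form it is r <= 14.
Before skip: r <= 14
Before r := r - 8: r <= 22
Before assert not (3*r + 5 > -1): (not (3*r > -6)) and r <= 22
Before r := 2*r + r + 1: (not (9*r > -9)) and 3*r <= 21
Before n := r - 6: (not (9*r > -9)) and 3*r <= 21
Before val := r - 5: (not (9*r > -9)) and 3*r <= 21
Answer: WP = (not (9*r > -9)) and 3*r <= 21


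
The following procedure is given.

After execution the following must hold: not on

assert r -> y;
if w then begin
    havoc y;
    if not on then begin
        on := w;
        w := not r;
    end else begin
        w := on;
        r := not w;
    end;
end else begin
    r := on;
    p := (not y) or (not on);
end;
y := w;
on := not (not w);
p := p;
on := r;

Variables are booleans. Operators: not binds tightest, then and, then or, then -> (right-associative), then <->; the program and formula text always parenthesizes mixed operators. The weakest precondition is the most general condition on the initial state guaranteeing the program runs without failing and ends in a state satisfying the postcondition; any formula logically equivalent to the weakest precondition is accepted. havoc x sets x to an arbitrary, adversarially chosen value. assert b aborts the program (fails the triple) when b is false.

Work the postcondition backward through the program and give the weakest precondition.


Working backward. After the program, not on must hold.
Before on := r: not r
Before p := p: not r
Before on := not (not w): not r
Before y := w: not r
Then branch requires (not on) -> (not r); else branch requires not on.
Before the if: (w -> ((not on) -> (not r))) and ((not w) -> (not on))
Before assert r -> y: (r -> y) and (w -> ((not on) -> (not r))) and ((not w) -> (not on))
Answer: WP = (r -> y) and (w -> ((not on) -> (not r))) and ((not w) -> (not on))


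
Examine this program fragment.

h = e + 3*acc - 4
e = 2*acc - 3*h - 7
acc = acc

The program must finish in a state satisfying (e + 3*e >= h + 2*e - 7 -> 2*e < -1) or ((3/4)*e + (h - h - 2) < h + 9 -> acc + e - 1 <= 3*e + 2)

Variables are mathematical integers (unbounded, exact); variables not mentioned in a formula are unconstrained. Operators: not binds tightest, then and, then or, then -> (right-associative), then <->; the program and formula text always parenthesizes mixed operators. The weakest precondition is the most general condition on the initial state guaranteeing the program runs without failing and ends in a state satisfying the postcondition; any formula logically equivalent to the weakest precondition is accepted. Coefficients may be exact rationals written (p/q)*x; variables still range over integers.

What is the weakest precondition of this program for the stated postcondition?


Working backward. After the program, the postcondition (e + 3*e >= h + 2*e - 7 -> 2*e < -1) or ((3/4)*e + (h - h - 2) < h + 9 -> acc + e - 1 <= 3*e + 2) must hold; in canonical form it is (2*e >= h - 7 -> 2*e < -1) or ((3/4)*e < h + 11 -> acc <= 2*e + 3).
Before acc := acc: (2*e >= h - 7 -> 2*e < -1) or ((3/4)*e < h + 11 -> acc <= 2*e + 3)
Before e := 2*acc - 3*h - 7: (4*acc >= 7*h + 7 -> 4*acc < 6*h + 13) or ((3/2)*acc < (13/4)*h + 65/4 -> 6*h <= 3*acc - 11)
Before h := e + 3*acc - 4: (17*acc + 7*e <= 21 -> 14*acc + 6*e > 11) or ((33/4)*acc + (13/4)*e > -13/4 -> 15*acc + 6*e <= 13)
Answer: WP = (17*acc + 7*e <= 21 -> 14*acc + 6*e > 11) or ((33/4)*acc + (13/4)*e > -13/4 -> 15*acc + 6*e <= 13)


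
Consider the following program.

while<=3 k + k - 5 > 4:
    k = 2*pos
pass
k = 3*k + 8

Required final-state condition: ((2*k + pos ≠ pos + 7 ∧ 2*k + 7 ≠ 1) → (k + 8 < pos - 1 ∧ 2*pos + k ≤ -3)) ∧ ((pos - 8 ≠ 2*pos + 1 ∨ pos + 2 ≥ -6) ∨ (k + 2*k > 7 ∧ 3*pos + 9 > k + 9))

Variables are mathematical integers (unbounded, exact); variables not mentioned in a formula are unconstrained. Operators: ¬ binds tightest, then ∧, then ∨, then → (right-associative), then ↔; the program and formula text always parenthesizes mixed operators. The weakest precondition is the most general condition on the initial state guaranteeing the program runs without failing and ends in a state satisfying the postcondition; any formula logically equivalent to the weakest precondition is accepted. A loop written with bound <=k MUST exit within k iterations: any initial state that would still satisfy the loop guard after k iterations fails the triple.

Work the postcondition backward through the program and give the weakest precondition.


Working backward. After the program, the postcondition ((2*k + pos ≠ pos + 7 ∧ 2*k + 7 ≠ 1) → (k + 8 < pos - 1 ∧ 2*pos + k ≤ -3)) ∧ ((pos - 8 ≠ 2*pos + 1 ∨ pos + 2 ≥ -6) ∨ (k + 2*k > 7 ∧ 3*pos + 9 > k + 9)) must hold; in canonical form it is ((2*k ≠ 7 ∧ 2*k ≠ -6) → (k < pos - 9 ∧ k + 2*pos ≤ -3)) ∧ (pos ≠ -9 ∨ pos ≥ -8 ∨ (3*k > 7 ∧ 3*pos > k)).
Before k := 3*k + 8: ((6*k ≠ -9 ∧ 6*k ≠ -22) → (3*k < pos - 17 ∧ 3*k + 2*pos ≤ -11)) ∧ (pos ≠ -9 ∨ pos ≥ -8 ∨ (9*k > -17 ∧ 3*pos > 3*k + 8))
Before skip: ((6*k ≠ -9 ∧ 6*k ≠ -22) → (3*k < pos - 17 ∧ 3*k + 2*pos ≤ -11)) ∧ (pos ≠ -9 ∨ pos ≥ -8 ∨ (9*k > -17 ∧ 3*pos > 3*k + 8))
Before the loop (bound <=3), unroll the exhaustion recursion (WP_0 = exit-now case; WP_j = one more guarded iteration, up to j = 3):
  WP_0: (¬(2*k > 9)) ∧ ((6*k ≠ -9 ∧ 6*k ≠ -22) → (3*k < pos - 17 ∧ 3*k + 2*pos ≤ -11)) ∧ (pos ≠ -9 ∨ pos ≥ -8 ∨ (9*k > -17 ∧ 3*pos > 3*k + 8))
  WP_1: (2*k > 9 → ((¬(4*pos > 9)) ∧ ((12*pos ≠ -9 ∧ 12*pos ≠ -22) → (5*pos < -17 ∧ 8*pos ≤ -11)) ∧ (pos ≠ -9 ∨ pos ≥ -8 ∨ (18*pos > -17 ∧ 3*pos < -8)))) ∧ ((¬(2*k > 9)) → (((6*k ≠ -9 ∧ 6*k ≠ -22) → (3*k < pos - 17 ∧ 3*k + 2*pos ≤ -11)) ∧ (pos ≠ -9 ∨ pos ≥ -8 ∨ (9*k > -17 ∧ 3*pos > 3*k + 8))))
  WP_2: (2*k > 9 → ((4*pos > 9 → ((¬(4*pos > 9)) ∧ ((12*pos ≠ -9 ∧ 12*pos ≠ -22) → (5*pos < -17 ∧ 8*pos ≤ -11)) ∧ (pos ≠ -9 ∨ pos ≥ -8 ∨ (18*pos > -17 ∧ 3*pos < -8)))) ∧ ((¬(4*pos > 9)) → (((12*pos ≠ -9 ∧ 12*pos ≠ -22) → (5*pos < -17 ∧ 8*pos ≤ -11)) ∧ (pos ≠ -9 ∨ pos ≥ -8 ∨ (18*pos > -17 ∧ 3*pos < -8)))))) ∧ ((¬(2*k > 9)) → (((6*k ≠ -9 ∧ 6*k ≠ -22) → (3*k < pos - 17 ∧ 3*k + 2*pos ≤ -11)) ∧ (pos ≠ -9 ∨ pos ≥ -8 ∨ (9*k > -17 ∧ 3*pos > 3*k + 8))))
  WP_3: (2*k > 9 → ((4*pos > 9 → ((4*pos > 9 → ((¬(4*pos > 9)) ∧ ((12*pos ≠ -9 ∧ 12*pos ≠ -22) → (5*pos < -17 ∧ 8*pos ≤ -11)) ∧ (pos ≠ -9 ∨ pos ≥ -8 ∨ (18*pos > -17 ∧ 3*pos < -8)))) ∧ ((¬(4*pos > 9)) → (((12*pos ≠ -9 ∧ 12*pos ≠ -22) → (5*pos < -17 ∧ 8*pos ≤ -11)) ∧ (pos ≠ -9 ∨ pos ≥ -8 ∨ (18*pos > -17 ∧ 3*pos < -8)))))) ∧ ((¬(4*pos > 9)) → (((12*pos ≠ -9 ∧ 12*pos ≠ -22) → (5*pos < -17 ∧ 8*pos ≤ -11)) ∧ (pos ≠ -9 ∨ pos ≥ -8 ∨ (18*pos > -17 ∧ 3*pos < -8)))))) ∧ ((¬(2*k > 9)) → (((6*k ≠ -9 ∧ 6*k ≠ -22) → (3*k < pos - 17 ∧ 3*k + 2*pos ≤ -11)) ∧ (pos ≠ -9 ∨ pos ≥ -8 ∨ (9*k > -17 ∧ 3*pos > 3*k + 8))))
So before the loop: (2*k > 9 → ((4*pos > 9 → ((4*pos > 9 → ((¬(4*pos > 9)) ∧ ((12*pos ≠ -9 ∧ 12*pos ≠ -22) → (5*pos < -17 ∧ 8*pos ≤ -11)) ∧ (pos ≠ -9 ∨ pos ≥ -8 ∨ (18*pos > -17 ∧ 3*pos < -8)))) ∧ ((¬(4*pos > 9)) → (((12*pos ≠ -9 ∧ 12*pos ≠ -22) → (5*pos < -17 ∧ 8*pos ≤ -11)) ∧ (pos ≠ -9 ∨ pos ≥ -8 ∨ (18*pos > -17 ∧ 3*pos < -8)))))) ∧ ((¬(4*pos > 9)) → (((12*pos ≠ -9 ∧ 12*pos ≠ -22) → (5*pos < -17 ∧ 8*pos ≤ -11)) ∧ (pos ≠ -9 ∨ pos ≥ -8 ∨ (18*pos > -17 ∧ 3*pos < -8)))))) ∧ ((¬(2*k > 9)) → (((6*k ≠ -9 ∧ 6*k ≠ -22) → (3*k < pos - 17 ∧ 3*k + 2*pos ≤ -11)) ∧ (pos ≠ -9 ∨ pos ≥ -8 ∨ (9*k > -17 ∧ 3*pos > 3*k + 8))))
Answer: WP = (2*k > 9 → ((4*pos > 9 → ((4*pos > 9 → ((¬(4*pos > 9)) ∧ ((12*pos ≠ -9 ∧ 12*pos ≠ -22) → (5*pos < -17 ∧ 8*pos ≤ -11)) ∧ (pos ≠ -9 ∨ pos ≥ -8 ∨ (18*pos > -17 ∧ 3*pos < -8)))) ∧ ((¬(4*pos > 9)) → (((12*pos ≠ -9 ∧ 12*pos ≠ -22) → (5*pos < -17 ∧ 8*pos ≤ -11)) ∧ (pos ≠ -9 ∨ pos ≥ -8 ∨ (18*pos > -17 ∧ 3*pos < -8)))))) ∧ ((¬(4*pos > 9)) → (((12*pos ≠ -9 ∧ 12*pos ≠ -22) → (5*pos < -17 ∧ 8*pos ≤ -11)) ∧ (pos ≠ -9 ∨ pos ≥ -8 ∨ (18*pos > -17 ∧ 3*pos < -8)))))) ∧ ((¬(2*k > 9)) → (((6*k ≠ -9 ∧ 6*k ≠ -22) → (3*k < pos - 17 ∧ 3*k + 2*pos ≤ -11)) ∧ (pos ≠ -9 ∨ pos ≥ -8 ∨ (9*k > -17 ∧ 3*pos > 3*k + 8))))


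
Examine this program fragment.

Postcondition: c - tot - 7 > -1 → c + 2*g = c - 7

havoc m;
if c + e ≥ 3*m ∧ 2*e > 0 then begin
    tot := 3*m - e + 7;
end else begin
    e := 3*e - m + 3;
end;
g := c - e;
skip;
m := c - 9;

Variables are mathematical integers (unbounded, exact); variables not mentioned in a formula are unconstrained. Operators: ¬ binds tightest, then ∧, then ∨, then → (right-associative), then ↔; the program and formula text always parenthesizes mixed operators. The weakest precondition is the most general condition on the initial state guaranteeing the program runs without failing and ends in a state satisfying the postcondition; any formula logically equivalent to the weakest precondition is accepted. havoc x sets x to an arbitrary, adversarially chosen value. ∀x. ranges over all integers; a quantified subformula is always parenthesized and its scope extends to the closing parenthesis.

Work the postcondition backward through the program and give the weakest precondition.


Working backward. After the program, the postcondition c - tot - 7 > -1 → c + 2*g = c - 7 must hold; in canonical form it is c > tot + 6 → 2*g = -7.
Before m := c - 9: c > tot + 6 → 2*g = -7
Before skip: c > tot + 6 → 2*g = -7
Before g := c - e: c > tot + 6 → 2*c = 2*e - 7
Then branch requires c + e > 3*m + 13 → 2*c = 2*e - 7; else branch requires c > tot + 6 → 2*c + 2*m = 6*e - 1.
Before the if: ((c + e ≥ 3*m ∧ 2*e > 0) → (c + e > 3*m + 13 → 2*c = 2*e - 7)) ∧ ((¬(c + e ≥ 3*m ∧ 2*e > 0)) → (c > tot + 6 → 2*c + 2*m = 6*e - 1))
Before havoc m: ∀m_1. (((c + e ≥ 3*m_1 ∧ 2*e > 0) → (c + e > 3*m_1 + 13 → 2*c = 2*e - 7)) ∧ ((¬(c + e ≥ 3*m_1 ∧ 2*e > 0)) → (c > tot + 6 → 2*c + 2*m_1 = 6*e - 1)))
Answer: WP = ∀m_1. (((c + e ≥ 3*m_1 ∧ 2*e > 0) → (c + e > 3*m_1 + 13 → 2*c = 2*e - 7)) ∧ ((¬(c + e ≥ 3*m_1 ∧ 2*e > 0)) → (c > tot + 6 → 2*c + 2*m_1 = 6*e - 1)))


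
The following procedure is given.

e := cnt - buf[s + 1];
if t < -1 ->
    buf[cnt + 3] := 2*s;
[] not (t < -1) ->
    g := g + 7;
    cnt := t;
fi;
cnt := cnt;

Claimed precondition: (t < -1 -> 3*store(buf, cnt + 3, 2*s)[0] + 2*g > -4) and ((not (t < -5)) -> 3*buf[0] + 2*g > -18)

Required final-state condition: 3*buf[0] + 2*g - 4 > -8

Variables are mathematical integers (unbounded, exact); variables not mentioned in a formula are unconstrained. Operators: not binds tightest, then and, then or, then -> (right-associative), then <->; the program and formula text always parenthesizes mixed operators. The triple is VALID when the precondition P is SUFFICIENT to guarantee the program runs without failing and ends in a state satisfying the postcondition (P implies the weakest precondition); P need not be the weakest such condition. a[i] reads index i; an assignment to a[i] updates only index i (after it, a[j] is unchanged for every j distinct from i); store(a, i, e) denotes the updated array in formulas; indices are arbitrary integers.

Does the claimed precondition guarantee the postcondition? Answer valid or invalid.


Working backward. After the program, the postcondition 3*buf[0] + 2*g - 4 > -8 must hold; in canonical form it is 3*buf[0] + 2*g > -4.
Before cnt := cnt: 3*buf[0] + 2*g > -4
Then branch requires 3*store(buf, cnt + 3, 2*s)[0] + 2*g > -4; else branch requires 3*buf[0] + 2*g > -18.
Before the if: (t < -1 -> 3*store(buf, cnt + 3, 2*s)[0] + 2*g > -4) and ((not (t < -1)) -> 3*buf[0] + 2*g > -18)
Before e := cnt - buf[s + 1]: (t < -1 -> 3*store(buf, cnt + 3, 2*s)[0] + 2*g > -4) and ((not (t < -1)) -> 3*buf[0] + 2*g > -18)
The weakest precondition is (t < -1 -> 3*store(buf, cnt + 3, 2*s)[0] + 2*g > -4) and ((not (t < -1)) -> 3*buf[0] + 2*g > -18).
Check whether (t < -1 -> 3*store(buf, cnt + 3, 2*s)[0] + 2*g > -4) and ((not (t < -5)) -> 3*buf[0] + 2*g > -18) implies it.
Every state satisfying the precondition satisfies the weakest precondition: the implication holds.
Answer: valid


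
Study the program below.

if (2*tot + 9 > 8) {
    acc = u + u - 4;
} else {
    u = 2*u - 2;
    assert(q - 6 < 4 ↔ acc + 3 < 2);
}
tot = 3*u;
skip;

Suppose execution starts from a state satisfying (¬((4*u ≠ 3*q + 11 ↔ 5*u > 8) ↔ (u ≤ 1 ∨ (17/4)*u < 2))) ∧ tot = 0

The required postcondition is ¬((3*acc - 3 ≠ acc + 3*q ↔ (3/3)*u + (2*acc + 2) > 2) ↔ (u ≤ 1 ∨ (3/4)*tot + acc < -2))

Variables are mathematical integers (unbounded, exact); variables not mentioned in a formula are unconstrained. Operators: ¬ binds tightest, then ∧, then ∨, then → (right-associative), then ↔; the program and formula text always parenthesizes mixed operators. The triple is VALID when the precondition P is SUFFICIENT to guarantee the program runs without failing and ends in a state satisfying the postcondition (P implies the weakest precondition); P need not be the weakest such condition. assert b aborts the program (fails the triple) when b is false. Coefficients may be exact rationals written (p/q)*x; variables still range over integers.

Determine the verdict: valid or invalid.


Working backward. After the program, the postcondition ¬((3*acc - 3 ≠ acc + 3*q ↔ (3/3)*u + (2*acc + 2) > 2) ↔ (u ≤ 1 ∨ (3/4)*tot + acc < -2)) must hold; in canonical form it is ¬((2*acc ≠ 3*q + 3 ↔ 2*acc + u > 0) ↔ (u ≤ 1 ∨ acc + (3/4)*tot < -2)).
Before skip: ¬((2*acc ≠ 3*q + 3 ↔ 2*acc + u > 0) ↔ (u ≤ 1 ∨ acc + (3/4)*tot < -2))
Before tot := 3*u: ¬((2*acc ≠ 3*q + 3 ↔ 2*acc + u > 0) ↔ (u ≤ 1 ∨ acc + (9/4)*u < -2))
Then branch requires ¬((4*u ≠ 3*q + 11 ↔ 5*u > 8) ↔ (u ≤ 1 ∨ (17/4)*u < 2)); else branch requires (q < 10 ↔ acc < -1) ∧ (¬((2*acc ≠ 3*q + 3 ↔ 2*acc + 2*u > 2) ↔ (2*u ≤ 3 ∨ acc + (9/2)*u < 5/2))).
Before the if: (2*tot > -1 → (¬((4*u ≠ 3*q + 11 ↔ 5*u > 8) ↔ (u ≤ 1 ∨ (17/4)*u < 2)))) ∧ ((¬(2*tot > -1)) → ((q < 10 ↔ acc < -1) ∧ (¬((2*acc ≠ 3*q + 3 ↔ 2*acc + 2*u > 2) ↔ (2*u ≤ 3 ∨ acc + (9/2)*u < 5/2)))))
The weakest precondition is (2*tot > -1 → (¬((4*u ≠ 3*q + 11 ↔ 5*u > 8) ↔ (u ≤ 1 ∨ (17/4)*u < 2)))) ∧ ((¬(2*tot > -1)) → ((q < 10 ↔ acc < -1) ∧ (¬((2*acc ≠ 3*q + 3 ↔ 2*acc + 2*u > 2) ↔ (2*u ≤ 3 ∨ acc + (9/2)*u < 5/2))))).
Check whether (¬((4*u ≠ 3*q + 11 ↔ 5*u > 8) ↔ (u ≤ 1 ∨ (17/4)*u < 2))) ∧ tot = 0 implies it.
Every state satisfying the precondition satisfies the weakest precondition: the implication holds.
Answer: valid
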